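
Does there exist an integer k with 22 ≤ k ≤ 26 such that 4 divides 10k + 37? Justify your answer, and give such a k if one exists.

The values of 10k + 37 for k = 22, 23, …, 26 are 257, 267, 277, 287, 297; reduced mod 4 these are 1, 3, 1, 3, 1.
The residue 0 does not occur, so no k in [22, 26] makes 10k + 37 a multiple of 4.

No such integer k in that range exists.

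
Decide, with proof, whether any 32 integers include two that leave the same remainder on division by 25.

There are exactly 25 possible remainders on division by 25.
Since 32 > 25, two of the 32 integers must share a residue class by the pigeonhole principle; call them a and b.
So a and b have equal remainders mod 25, which is exactly what was to be shown.

True.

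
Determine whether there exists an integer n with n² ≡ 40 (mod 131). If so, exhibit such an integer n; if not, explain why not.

131 is prime, so by Euler's criterion 40 is a square mod 131 iff 40^((131−1)/2) = 40^65 ≡ 1 (mod 131).
Repeated squaring mod 131: 40^2 = 1600 ≡ 28; 40^4 ≡ 28² = 784 ≡ 129; 40^8 ≡ 129² = 16641 ≡ 4; 40^16 ≡ 4² = 16 ≡ 16; 40^32 ≡ 16² = 256 ≡ 125; 40^64 ≡ 125² = 15625 ≡ 36.
Since 65 = 64 + 1, 40^65 ≡ 36 · 40; multiplying out mod 131: 36·40 = 1440 ≡ 130. Thus 40^65 ≡ 130 ≡ −1 (mod 131).
By Euler's criterion 40 is a quadratic non-residue mod 131: no n satisfies n² ≡ 40 (mod 131).

No such integer exists.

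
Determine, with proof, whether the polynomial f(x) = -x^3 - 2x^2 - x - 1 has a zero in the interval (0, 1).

The endpoint values f(0) = -1 and f(1) = -5 are both negative. Claim: f(x) < 0 for every x in (0, 1).
The nonzero coefficients of f are all negative, so for x > 0 every term of f(x) is negative (the constant term -1 strictly so).
So f is strictly negative on (0, 1); no root exists in the interval.

No.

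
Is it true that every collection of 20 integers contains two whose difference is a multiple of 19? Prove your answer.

Partition the integers by their residue mod 19; there are 19 classes.
With 20 integers and only 19 classes, the pigeonhole principle forces two of them, say a and b, into the same class.
Their difference a − b is then a multiple of 19.

Yes.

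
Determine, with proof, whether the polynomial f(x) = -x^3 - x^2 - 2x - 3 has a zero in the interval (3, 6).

Evaluate at the endpoints: f(3) = -45, f(6) = -267 — same sign (negative).
f'(x) = -3x^2 - 2x - 2 has discriminant (-2)² − 4·(-3)·(-2) = -20 < 0, so f' has no real roots and is negative for every real x.
Hence f is strictly decreasing on ℝ, and in particular on [3, 6]. A strictly monotone function with same-sign endpoint values stays negative on the whole interval, so f has no zero in (3, 6).

f has no root in that interval.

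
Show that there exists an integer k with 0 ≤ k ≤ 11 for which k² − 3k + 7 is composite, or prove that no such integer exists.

k = 11

At k = 11: 11² − 3·11 + 7 = 95 = 5·19, which is composite.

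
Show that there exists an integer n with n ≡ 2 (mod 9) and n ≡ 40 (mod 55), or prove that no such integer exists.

n = 425

gcd(9, 55) = 1, so the Chinese Remainder Theorem guarantees exactly one residue class mod 495 satisfying both.
Any solution of the first congruence is n = 2 + 9t; substituting into the second, 9t ≡ 40 − 2 ≡ 38 (mod 55).
Since 9·49 = 441 = 8·55 + 1, the inverse of 9 mod 55 is 49.
Multiplying by 49: t ≡ 49·38 = 1862 ≡ 47 (mod 55).
Taking t = 47 gives n = 2 + 9·47 = 425.
Check: 425 mod 9 = 2, 425 mod 55 = 40. ✓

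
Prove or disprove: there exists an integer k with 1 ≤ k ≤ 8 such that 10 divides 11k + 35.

k = 5

For k = 1, 2, 3, 4 the values 46, 57, 68, 79 are not multiples of 10. At k = 5 we get 11·5 + 35 = 90, and 90 = 10·9.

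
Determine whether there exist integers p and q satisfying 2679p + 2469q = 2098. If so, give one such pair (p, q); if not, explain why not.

No such integers exist.

gcd(2679, 2469) = 3, so every integer of the form 2679p + 2469q is a multiple of 3.
But 2098 = 3·699 + 1, so 3 ∤ 2098.
Hence no integers p, q satisfy the equation.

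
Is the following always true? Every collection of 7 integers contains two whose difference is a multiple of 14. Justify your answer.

No; for instance {56, 57, 58, 59, 60, 61, 62} is a counterexample.

Take the 7 consecutive integers 56, 57, …, 62: their residues mod 14 are all distinct because 7 ≤ 14.
Any two of them differ by at most 6 < 14 and by at least 1, so no difference is a multiple of 14.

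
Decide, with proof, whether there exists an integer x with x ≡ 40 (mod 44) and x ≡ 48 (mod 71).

gcd(44, 71) = 1, so the Chinese Remainder Theorem guarantees exactly one residue class mod 3124 satisfying both.
Write x = 40 + 44t and require 40 + 44t ≡ 48 (mod 71), i.e. 44t ≡ 8 (mod 71).
Note 44·21 = 924 ≡ 1 (mod 71) (as 924 − 1 = 13·71), so 44⁻¹ ≡ 21.
Therefore t ≡ 21·8 = 168 ≡ 26 (mod 71).
Taking t = 26 gives x = 40 + 44·26 = 1184.
Check: 1184 mod 44 = 40, 1184 mod 71 = 48. ✓

x = 1184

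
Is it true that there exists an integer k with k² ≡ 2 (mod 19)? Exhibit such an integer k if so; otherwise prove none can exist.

No such integer exists.

Since (19 − k)² ≡ k² (mod 19), it suffices to square k = 0, 1, …, 9: the residues are 0, 1, 4, 9, 16, 6, 17, 11, 7, 5.
So the quadratic residues mod 19 are {0, 1, 4, 5, 6, 7, 9, 11, 16, 17}, and 2 is not among them.
Therefore k² ≡ 2 (mod 19) has no solution.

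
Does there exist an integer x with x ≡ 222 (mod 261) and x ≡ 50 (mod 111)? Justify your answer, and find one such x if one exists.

Reduce both congruences modulo 3, which divides 261 and 111: they say x ≡ 222 (mod 3) and x ≡ 50 (mod 3).
These are incompatible: 222 − 50 = 172 is not divisible by 3.
Hence the system has no solution.

There is no such integer.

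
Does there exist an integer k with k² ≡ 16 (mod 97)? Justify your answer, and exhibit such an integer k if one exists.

Take k = 93. Then 93² = 8649 = 89·97 + 16, so 93² ≡ 16 (mod 97).

k = 93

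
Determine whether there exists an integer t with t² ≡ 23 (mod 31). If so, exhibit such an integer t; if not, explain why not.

No such integer exists.

31 is prime, so by Euler's criterion 23 is a square mod 31 iff 23^((31−1)/2) = 23^15 ≡ 1 (mod 31).
Squaring successively (mod 31): 23^2 = 529 ≡ 2; 23^4 ≡ 2² = 4 ≡ 4; 23^8 ≡ 4² = 16 ≡ 16.
Since 15 = 8 + 4 + 2 + 1, 23^15 ≡ 16 · 4 · 2 · 23; multiplying out mod 31: 16·4 = 64 ≡ 2, then 2·2 = 4 ≡ 4, then 4·23 = 92 ≡ 30. Thus 23^15 ≡ 30 ≡ −1 (mod 31).
By Euler's criterion 23 is a quadratic non-residue mod 31: no t satisfies t² ≡ 23 (mod 31).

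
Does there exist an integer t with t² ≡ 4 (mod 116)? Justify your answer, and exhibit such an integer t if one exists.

Take t = 56. Then 56² = 3136 = 27·116 + 4, so 56² ≡ 4 (mod 116).

t = 56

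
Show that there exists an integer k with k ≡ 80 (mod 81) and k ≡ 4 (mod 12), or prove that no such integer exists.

No, no such integer exists.

Both moduli are multiples of 3 = gcd(81, 12), so any solution would satisfy k ≡ 80 and k ≡ 4 modulo 3 simultaneously.
However 80 ≡ 2 and 4 ≡ 1 (mod 3), and 2 ≠ 1.
So no integer satisfies both congruences.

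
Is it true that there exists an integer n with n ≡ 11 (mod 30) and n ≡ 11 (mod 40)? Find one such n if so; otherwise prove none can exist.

n = 11

The moduli are not coprime: gcd(30, 40) = 10. Compatibility requires 10 ∣ (11 − 11) = 0, which holds, so solutions exist.
In fact n = 11 itself already satisfies 11 mod 40 = 11.
Verify: 11 = 0·30 + 11 and 11 = 0·40 + 11. ✓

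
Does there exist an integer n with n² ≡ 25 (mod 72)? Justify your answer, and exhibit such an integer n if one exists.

n = 23 works: 23² = 529, and 529 − 25 = 504 = 7·72.

n = 23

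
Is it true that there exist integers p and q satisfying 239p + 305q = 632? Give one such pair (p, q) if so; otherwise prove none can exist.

p = 203, q = -157

Since gcd(239, 305) = 1, every integer is an integer combination of 239 and 305.
Dividing repeatedly: 305 = 1·239 + 66, 239 = 3·66 + 41, 66 = 1·41 + 25, 41 = 1·25 + 16, 25 = 1·16 + 9, 16 = 1·9 + 7, 9 = 1·7 + 2, 7 = 3·2 + 1, 2 = 2·1 + 0.
Working back up the chain: 1 = 7 − 3·2 = 7 − 3·(9 − 1·7) = −3·9 + 4·7 = −3·9 + 4·(16 − 1·9) = 4·16 − 7·9 = 4·16 − 7·(25 − 1·16) = −7·25 + 11·16 = −7·25 + 11·(41 − 1·25) = 11·41 − 18·25 = 11·41 − 18·(66 − 1·41) = −18·66 + 29·41 = −18·66 + 29·(239 − 3·66) = 29·239 − 105·66 = 29·239 − 105·(305 − 1·239) = −105·305 + 134·239. So 239·134 + 305·(-105) = 1.
Times 632: 239·84688 + 305·(-66360) = 632, so (84688, -66360) solves it.
Subtracting 277·305 from p and adding 277·239 to q gives the tidier solution (203, -157).
Indeed 239·203 + 305·(-157) = 48517 − 47885 = 632.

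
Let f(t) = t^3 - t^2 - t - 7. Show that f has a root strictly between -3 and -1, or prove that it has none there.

f has no root in that interval.

The endpoint values f(-3) = -40 and f(-1) = -8 are both negative. Claim: f(t) < 0 for every t in (-3, -1).
Substitute t = -1 − u, where 0 < u < 2 on the interval. Expanding, f(-1 − u) = -u^3 - 4u^2 - 4u - 8.
All 4 nonzero coefficients of this polynomial in u are negative; hence for u > 0 the value is a sum of negative terms (the constant -8 among them).
So f is strictly negative on (-3, -1); no root exists in the interval.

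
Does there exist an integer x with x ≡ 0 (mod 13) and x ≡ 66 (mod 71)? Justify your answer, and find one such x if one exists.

gcd(13, 71) = 1, so the Chinese Remainder Theorem guarantees exactly one residue class mod 923 satisfying both.
Write x = 0 + 13t and require 0 + 13t ≡ 66 (mod 71), i.e. 13t ≡ 66 (mod 71).
Note 13·11 = 143 ≡ 1 (mod 71) (as 143 − 1 = 2·71), so 13⁻¹ ≡ 11.
Therefore t ≡ 11·66 = 726 ≡ 16 (mod 71).
Taking t = 16 gives x = 0 + 13·16 = 208.
Verify: 208 = 16·13 + 0 and 208 = 2·71 + 66. ✓

x = 208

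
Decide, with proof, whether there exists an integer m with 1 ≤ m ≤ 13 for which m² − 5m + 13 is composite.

m = 1

At m = 1: 1² − 5·1 + 13 = 9 = 3·3, which is composite.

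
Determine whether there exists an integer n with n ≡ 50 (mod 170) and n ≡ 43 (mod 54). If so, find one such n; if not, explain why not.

No such integer exists.

gcd(170, 54) = 2. If n ≡ 50 (mod 170) and n ≡ 43 (mod 54), then n ≡ 50 (mod 2) and n ≡ 43 (mod 2).
But 50 mod 2 = 0 while 43 mod 2 = 1, a contradiction.
Therefore no such n exists.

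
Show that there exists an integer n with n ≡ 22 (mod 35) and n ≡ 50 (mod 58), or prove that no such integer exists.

gcd(35, 58) = 1, so the Chinese Remainder Theorem guarantees exactly one residue class mod 2030 satisfying both.
Any solution of the first congruence is n = 22 + 35t; substituting into the second, 35t ≡ 50 − 22 ≡ 28 (mod 58).
Since 35·5 = 175 = 3·58 + 1, the inverse of 35 mod 58 is 5.
Therefore t ≡ 5·28 = 140 ≡ 24 (mod 58).
Taking t = 24 gives n = 22 + 35·24 = 862.
Check: 862 mod 35 = 22, 862 mod 58 = 50. ✓

n = 862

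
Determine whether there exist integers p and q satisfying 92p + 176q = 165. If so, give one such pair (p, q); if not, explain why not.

There are no such integers.

gcd(92, 176) = 4, so every integer of the form 92p + 176q is a multiple of 4.
However 165 leaves remainder 1 on division by 4.
Hence no integers p, q satisfy the equation.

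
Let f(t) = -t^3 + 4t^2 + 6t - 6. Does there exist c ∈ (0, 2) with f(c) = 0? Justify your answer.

f(0) = -6 and f(2) = 14, which have opposite signs.
As a polynomial, f is continuous on every closed interval.
By the Intermediate Value Theorem f must vanish at some point of (0, 2).

Yes, such a c exists.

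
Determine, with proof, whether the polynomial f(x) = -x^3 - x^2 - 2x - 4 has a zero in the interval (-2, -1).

f(-2) = 4 and f(-1) = -2, which have opposite signs.
Since f is a polynomial it is continuous on [-2, -1].
By the Intermediate Value Theorem, f takes the value 0 somewhere in the open interval.

Such a root exists.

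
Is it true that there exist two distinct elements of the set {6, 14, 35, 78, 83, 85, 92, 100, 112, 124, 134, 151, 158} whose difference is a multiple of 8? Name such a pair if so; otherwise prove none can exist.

6 and 14 are such a pair.

6 mod 8 = 6 and 14 mod 8 = 6, so 14 − 6 = 8 = 1·8.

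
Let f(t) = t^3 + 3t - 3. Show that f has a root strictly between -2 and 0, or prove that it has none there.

No such root exists.

Evaluate at the endpoints: f(-2) = -17, f(0) = -3 — same sign (negative).
f'(t) = 3t^2 + 3 has discriminant 0² − 4·3·3 = -36 < 0, so f' has no real roots and is positive for every real t.
So f is strictly increasing; between -2 and 0 its values lie between f(-2) = -17 and f(0) = -3, all negative. Therefore f has no root in (-2, 0).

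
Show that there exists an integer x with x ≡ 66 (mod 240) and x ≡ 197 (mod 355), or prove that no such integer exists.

There is no such integer.

gcd(240, 355) = 5. If x ≡ 66 (mod 240) and x ≡ 197 (mod 355), then x ≡ 66 (mod 5) and x ≡ 197 (mod 5).
But 66 mod 5 = 1 while 197 mod 5 = 2, a contradiction.
Hence the system has no solution.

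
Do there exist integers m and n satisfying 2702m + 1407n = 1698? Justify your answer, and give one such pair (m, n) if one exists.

gcd(2702, 1407) = 7, so every integer of the form 2702m + 1407n is a multiple of 7.
However 1698 leaves remainder 4 on division by 7.
So the equation is unsolvable over ℤ.

There are no such integers.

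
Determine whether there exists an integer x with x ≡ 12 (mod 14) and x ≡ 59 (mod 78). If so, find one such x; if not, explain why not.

No, no such integer exists.

Reduce both congruences modulo 2, which divides 14 and 78: they say x ≡ 12 (mod 2) and x ≡ 59 (mod 2).
However 12 ≡ 0 and 59 ≡ 1 (mod 2), and 0 ≠ 1.
Hence the system has no solution.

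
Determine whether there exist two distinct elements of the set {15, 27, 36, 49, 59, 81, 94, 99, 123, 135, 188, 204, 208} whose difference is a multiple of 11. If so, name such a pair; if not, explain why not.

Yes: 15 and 59.

15 mod 11 = 4 and 59 mod 11 = 4, so 59 − 15 = 44 = 4·11.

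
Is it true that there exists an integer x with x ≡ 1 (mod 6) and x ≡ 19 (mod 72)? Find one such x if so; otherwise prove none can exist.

The moduli are not coprime: gcd(6, 72) = 6. Compatibility requires 6 ∣ (19 − 1) = 18, which holds, so solutions exist.
Step through x = 1, 1 + 6, 1 + 2·6, …: the values 1, 7, 13, 19 reduce mod 72 to 1, 7, 13, 19. The value 19 hits 19.
Check: 19 mod 6 = 1, 19 mod 72 = 19. ✓

x = 19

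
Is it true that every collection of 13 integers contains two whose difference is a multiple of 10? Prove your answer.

True.

There are exactly 10 possible remainders on division by 10.
Placing 13 integers into 10 classes, some class receives at least two — say a and b.
Then a ≡ b (mod 10), i.e. 10 ∣ (a − b).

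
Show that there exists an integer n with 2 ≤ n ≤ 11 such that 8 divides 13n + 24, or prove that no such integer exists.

At n = 8 we get 13·8 + 24 = 128, and 128 = 8·16.

n = 8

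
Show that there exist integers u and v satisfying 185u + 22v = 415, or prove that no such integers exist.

u = 7, v = -40

Since gcd(185, 22) = 1, every integer is an integer combination of 185 and 22.
Euclidean algorithm: 185 = 8·22 + 9, 22 = 2·9 + 4, 9 = 2·4 + 1, 4 = 4·1 + 0.
Unwinding: 1 = 9 − 2·4 = 9 − 2·(22 − 2·9) = −2·22 + 5·9 = −2·22 + 5·(185 − 8·22) = 5·185 − 42·22, i.e. 185·5 + 22·(-42) = 1.
Multiplying through by 415: u = 5·415 = 2075, v = (-42)·415 = -17430 is a solution.
Shifting by a multiple of (22, −185) keeps it a solution: u = 2075 − 94·22 = 7, v = -17430 + 94·185 = -40.
Check: 185·7 + 22·(-40) = 1295 − 880 = 415. ✓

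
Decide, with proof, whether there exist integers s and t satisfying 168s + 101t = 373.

s = 93, t = -151

168 and 101 are coprime, so 168s + 101t ranges over all of ℤ.
Dividing repeatedly: 168 = 1·101 + 67, 101 = 1·67 + 34, 67 = 1·34 + 33, 34 = 1·33 + 1, 33 = 33·1 + 0.
Unwinding: 1 = 34 − 1·33 = 34 − (67 − 1·34) = −67 + 2·34 = −67 + 2·(101 − 1·67) = 2·101 − 3·67 = 2·101 − 3·(168 − 1·101) = −3·168 + 5·101, i.e. 168·(-3) + 101·5 = 1.
Multiplying through by 373: s = (-3)·373 = -1119, t = 5·373 = 1865 is a solution.
Adding 12·101 to s and subtracting 12·168 from t gives the tidier solution (93, -151).
Indeed 168·93 + 101·(-151) = 15624 − 15251 = 373.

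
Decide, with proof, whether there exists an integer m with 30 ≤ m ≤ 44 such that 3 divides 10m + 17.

m = 31

At m = 30 the value 317 is not a multiple of 3. At m = 31 we get 10·31 + 17 = 327, and 327 = 3·109.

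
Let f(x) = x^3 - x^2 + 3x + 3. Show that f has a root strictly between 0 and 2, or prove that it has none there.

No such root exists.

Evaluate at the endpoints: f(0) = 3, f(2) = 13 — same sign (positive).
The derivative f'(x) = 3x^2 - 2x + 3 is a quadratic with discriminant (-2)² − 4·3·3 = -32 < 0; it never vanishes, so it is always positive (sign of the leading coefficient).
So f is strictly increasing; between 0 and 2 its values lie between f(0) = 3 and f(2) = 13, all positive. Therefore f has no root in (0, 2).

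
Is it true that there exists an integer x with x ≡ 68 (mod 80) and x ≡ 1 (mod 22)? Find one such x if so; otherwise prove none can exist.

No such integer exists.

Both moduli are multiples of 2 = gcd(80, 22), so any solution would satisfy x ≡ 68 and x ≡ 1 modulo 2 simultaneously.
However 68 ≡ 0 and 1 ≡ 1 (mod 2), and 0 ≠ 1.
Therefore no such x exists.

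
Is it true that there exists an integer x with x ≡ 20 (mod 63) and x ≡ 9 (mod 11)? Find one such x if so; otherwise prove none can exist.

x = 20

The moduli 63 and 11 are coprime, so by the Chinese Remainder Theorem a unique solution modulo 693 exists.
Write x = 20 + 63t and require 20 + 63t ≡ 9 (mod 11), i.e. 63t ≡ 0 (mod 11).
63 ≡ 8 (mod 11), so this reads 8t ≡ 0 (mod 11). t = 0 satisfies this.
Taking t = 0 gives x = 20 + 63·0 = 20.
Indeed 20 ≡ 20 (mod 63) and 20 ≡ 9 (mod 11).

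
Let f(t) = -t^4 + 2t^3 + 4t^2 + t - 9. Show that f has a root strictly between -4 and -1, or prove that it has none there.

f(-4) = -333 and f(-1) = -9, both negative, so a sign-change argument is unavailable; we show f keeps this sign on the whole interval.
Shift to the endpoint -1: with t = -1 − u (0 < u < 3), one computes f(-1 − u) = -u^4 - 6u^3 - 8u^2 - 3u - 9.
The nonzero coefficients here are all negative, so for u > 0 every term is negative (or zero), and the constant term -9 is strictly negative.
Therefore f(t) < 0 throughout (-4, -1), and f has no zero there.

f has no root in that interval.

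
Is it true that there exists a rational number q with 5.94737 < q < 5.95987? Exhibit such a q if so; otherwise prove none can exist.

Multiplying by 20: 20·5.94737 = 118.94740 and 20·5.95987 = 119.19740, so the integer 119 lies strictly between them.
Dividing back, 5.94737 < 119/20 < 5.95987, and 119/20 is rational.

q = 119/20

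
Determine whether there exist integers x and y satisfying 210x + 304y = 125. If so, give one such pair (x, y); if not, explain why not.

There are no such integers.

gcd(210, 304) = 2, so every integer of the form 210x + 304y is a multiple of 2.
But 125 = 2·62 + 1, so 2 ∤ 125.
Therefore 210x + 304y = 125 has no solution in integers.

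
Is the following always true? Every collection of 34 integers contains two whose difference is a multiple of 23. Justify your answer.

True.

Partition the integers by their residue mod 23; there are 23 classes.
With 34 integers and only 23 classes, the pigeonhole principle forces two of them, say a and b, into the same class.
Then a ≡ b (mod 23), i.e. 23 ∣ (a − b).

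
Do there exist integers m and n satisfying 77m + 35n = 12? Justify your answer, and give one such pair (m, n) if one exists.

gcd(77, 35) = 7, so every integer of the form 77m + 35n is a multiple of 7.
But 12 = 7·1 + 5, so 7 ∤ 12.
Hence no integers m, n satisfy the equation.

No, no such integers exist.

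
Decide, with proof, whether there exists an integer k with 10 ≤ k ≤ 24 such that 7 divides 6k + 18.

k = 11

At k = 10 the value 78 is not a multiple of 7. k = 11 works, since 6·11 + 18 = 84 = 12·7.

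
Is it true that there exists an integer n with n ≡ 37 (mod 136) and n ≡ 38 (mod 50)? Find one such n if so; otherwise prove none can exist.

Both moduli are multiples of 2 = gcd(136, 50), so any solution would satisfy n ≡ 37 and n ≡ 38 modulo 2 simultaneously.
But 37 mod 2 = 1 while 38 mod 2 = 0, a contradiction.
Therefore no such n exists.

There is no such integer.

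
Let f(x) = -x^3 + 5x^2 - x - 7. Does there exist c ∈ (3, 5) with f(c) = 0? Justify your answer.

f(3) = 8 and f(5) = -12, which have opposite signs.
As a polynomial, f is continuous on every closed interval.
By the Intermediate Value Theorem f must vanish at some point of (3, 5).

Yes, such a c exists.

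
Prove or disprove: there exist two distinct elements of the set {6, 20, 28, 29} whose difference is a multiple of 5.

Residues mod 5: 6↦1, 20↦0, 28↦3, 29↦4.
These 4 residues are pairwise different, hence no difference of two elements is divisible by 5.

No, no such pair exists.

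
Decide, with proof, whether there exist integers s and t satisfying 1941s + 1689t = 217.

gcd(1941, 1689) = 3, so every integer of the form 1941s + 1689t is a multiple of 3.
But 217 is not a multiple of 3 (it leaves remainder 1).
Therefore 1941s + 1689t = 217 has no solution in integers.

No, no such integers exist.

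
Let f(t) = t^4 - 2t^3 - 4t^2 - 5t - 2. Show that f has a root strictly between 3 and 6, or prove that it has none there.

f(3) = -26 and f(6) = 688, which have opposite signs.
f is continuous everywhere (it is a polynomial), in particular on [3, 6].
By the Intermediate Value Theorem, f takes the value 0 somewhere in the open interval.

Such a root exists.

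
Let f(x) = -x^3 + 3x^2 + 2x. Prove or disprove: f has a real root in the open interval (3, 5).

Yes, f has a root in the interval.

f(3) = 6 and f(5) = -40, which have opposite signs.
As a polynomial, f is continuous on every closed interval.
By the Intermediate Value Theorem f must vanish at some point of (3, 5).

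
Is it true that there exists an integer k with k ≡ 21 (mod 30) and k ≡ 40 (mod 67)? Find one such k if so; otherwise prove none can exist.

k = 1581

The moduli 30 and 67 are coprime, so by the Chinese Remainder Theorem a unique solution modulo 2010 exists.
Write k = 21 + 30t and require 21 + 30t ≡ 40 (mod 67), i.e. 30t ≡ 19 (mod 67).
Note 30·38 = 1140 ≡ 1 (mod 67) (as 1140 − 1 = 17·67), so 30⁻¹ ≡ 38.
Therefore t ≡ 38·19 = 722 ≡ 52 (mod 67).
With t = 52: k = 21 + 30·52 = 1581.
Verify: 1581 = 52·30 + 21 and 1581 = 23·67 + 40. ✓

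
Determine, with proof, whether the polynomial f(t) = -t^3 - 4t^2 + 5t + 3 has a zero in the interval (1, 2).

f(1) = 3 and f(2) = -11, which have opposite signs.
f is continuous everywhere (it is a polynomial), in particular on [1, 2].
By the Intermediate Value Theorem f must vanish at some point of (1, 2).

Yes, f has a root in the interval.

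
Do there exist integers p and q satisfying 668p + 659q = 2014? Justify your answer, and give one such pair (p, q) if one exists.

p = 297, q = -298

Since gcd(668, 659) = 1, every integer is an integer combination of 668 and 659.
Run the Euclidean algorithm on 668 and 659: 668 = 1·659 + 9, 659 = 73·9 + 2, 9 = 4·2 + 1, 2 = 2·1 + 0.
Unwinding: 1 = 9 − 4·2 = 9 − 4·(659 − 73·9) = −4·659 + 293·9 = −4·659 + 293·(668 − 1·659) = 293·668 − 297·659, i.e. 668·293 + 659·(-297) = 1.
Scaling by 2014 gives the particular solution (p, q) = (590102, -598158).
Shifting by a multiple of (659, −668) keeps it a solution: p = 590102 − 895·659 = 297, q = -598158 + 895·668 = -298.
Check: 668·297 + 659·(-298) = 198396 − 196382 = 2014. ✓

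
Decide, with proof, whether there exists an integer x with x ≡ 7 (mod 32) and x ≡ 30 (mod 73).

x = 103

gcd(32, 73) = 1, so the Chinese Remainder Theorem guarantees exactly one residue class mod 2336 satisfying both.
Write x = 7 + 32t and require 7 + 32t ≡ 30 (mod 73), i.e. 32t ≡ 23 (mod 73).
Invert 32 mod 73 by the Euclidean algorithm: 73 = 2·32 + 9, 32 = 3·9 + 5, 9 = 1·5 + 4, 5 = 1·4 + 1, 4 = 4·1 + 0; back-substituting, 1 = 5 − 1·4 = 5 − (9 − 1·5) = −9 + 2·5 = −9 + 2·(32 − 3·9) = 2·32 − 7·9 = 2·32 − 7·(73 − 2·32) = −7·73 + 16·32. Hence 32·16 ≡ 1, so 32⁻¹ ≡ 16 (mod 73).
Therefore t ≡ 16·23 = 368 ≡ 3 (mod 73).
With t = 3: x = 7 + 32·3 = 103.
Indeed 103 ≡ 7 (mod 32) and 103 ≡ 30 (mod 73).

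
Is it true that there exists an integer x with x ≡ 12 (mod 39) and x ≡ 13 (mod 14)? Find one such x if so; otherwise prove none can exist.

x = 363

The moduli 39 and 14 are coprime, so by the Chinese Remainder Theorem a unique solution modulo 546 exists.
Write x = 12 + 39t and require 12 + 39t ≡ 13 (mod 14), i.e. 39t ≡ 1 (mod 14).
39 ≡ 11 (mod 14), so this reads 11t ≡ 1 (mod 14). Invert 11 mod 14 by the Euclidean algorithm: 14 = 1·11 + 3, 11 = 3·3 + 2, 3 = 1·2 + 1, 2 = 2·1 + 0; back-substituting, 1 = 3 − 1·2 = 3 − (11 − 3·3) = −11 + 4·3 = −11 + 4·(14 − 1·11) = 4·14 − 5·11. Hence 11·(-5) ≡ 1, so 11⁻¹ ≡ -5 ≡ 9 (mod 14).
Therefore t ≡ 9·1 = 9 (mod 14).
With t = 9: x = 12 + 39·9 = 363.
Verify: 363 = 9·39 + 12 and 363 = 25·14 + 13. ✓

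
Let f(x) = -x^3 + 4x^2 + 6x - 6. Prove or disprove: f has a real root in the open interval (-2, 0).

f(-2) = 6 and f(0) = -6, which have opposite signs.
f is continuous everywhere (it is a polynomial), in particular on [-2, 0].
By the Intermediate Value Theorem f must vanish at some point of (-2, 0).

Yes, f has a root in the interval.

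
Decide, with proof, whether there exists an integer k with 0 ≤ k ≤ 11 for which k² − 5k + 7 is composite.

At k = 10: 10² − 5·10 + 7 = 57 = 3·19, which is composite.

k = 10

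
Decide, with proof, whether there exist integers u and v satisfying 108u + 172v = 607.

No such integers exist.

Any value of 108u + 172v is a multiple of gcd(108, 172) = 4.
However 607 leaves remainder 3 on division by 4.
So the equation is unsolvable over ℤ.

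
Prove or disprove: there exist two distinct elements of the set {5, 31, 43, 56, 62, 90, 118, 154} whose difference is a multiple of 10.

Two integers differ by a multiple of 10 exactly when they have the same residue mod 10. The residues are 5↦5, 31↦1, 43↦3, 56↦6, 62↦2, 90↦0, 118↦8, 154↦4.
These 8 residues are pairwise different, hence no difference of two elements is divisible by 10.

No, no such pair exists.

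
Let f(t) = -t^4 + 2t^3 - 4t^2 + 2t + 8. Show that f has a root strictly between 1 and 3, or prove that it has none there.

f(1) = 7 and f(3) = -49, which have opposite signs.
f is continuous everywhere (it is a polynomial), in particular on [1, 3].
By the Intermediate Value Theorem f must vanish at some point of (1, 3).

Such a root exists.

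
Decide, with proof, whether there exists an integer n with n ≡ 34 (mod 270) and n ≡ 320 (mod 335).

Both moduli are multiples of 5 = gcd(270, 335), so any solution would satisfy n ≡ 34 and n ≡ 320 modulo 5 simultaneously.
However 34 ≡ 4 and 320 ≡ 0 (mod 5), and 4 ≠ 0.
So no integer satisfies both congruences.

No such integer exists.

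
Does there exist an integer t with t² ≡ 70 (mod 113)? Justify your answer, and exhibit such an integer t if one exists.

No such integer exists.

Apply Euler's criterion with the prime 113: 70 is a quadratic residue iff 70^56 ≡ 1 (mod 113), and a non-residue iff it is ≡ −1.
Squaring successively (mod 113): 70^2 = 4900 ≡ 41; 70^4 ≡ 41² = 1681 ≡ 99; 70^8 ≡ 99² = 9801 ≡ 83; 70^16 ≡ 83² = 6889 ≡ 109; 70^32 ≡ 109² = 11881 ≡ 16.
Since 56 = 32 + 16 + 8, 70^56 ≡ 16 · 109 · 83; multiplying out mod 113: 16·109 = 1744 ≡ 49, then 49·83 = 4067 ≡ 112. Thus 70^56 ≡ 112 ≡ −1 (mod 113).
The value −1 means 70 is a non-residue modulo 113, so t² ≡ 70 (mod 113) is impossible.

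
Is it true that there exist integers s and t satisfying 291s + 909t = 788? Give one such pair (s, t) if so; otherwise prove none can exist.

There are no such integers.

gcd(291, 909) = 3, so every integer of the form 291s + 909t is a multiple of 3.
However 788 leaves remainder 2 on division by 3.
So the equation is unsolvable over ℤ.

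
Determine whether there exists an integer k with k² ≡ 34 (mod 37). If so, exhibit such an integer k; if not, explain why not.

k = 21

k = 21 works: 21² = 441, and 441 − 34 = 407 = 11·37.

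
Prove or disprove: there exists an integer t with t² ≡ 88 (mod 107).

There is no such integer.

107 is prime, so by Euler's criterion 88 is a square mod 107 iff 88^((107−1)/2) = 88^53 ≡ 1 (mod 107).
Squaring successively (mod 107): 88^2 = 7744 ≡ 40; 88^4 ≡ 40² = 1600 ≡ 102; 88^8 ≡ 102² = 10404 ≡ 25; 88^16 ≡ 25² = 625 ≡ 90; 88^32 ≡ 90² = 8100 ≡ 75.
Since 53 = 32 + 16 + 4 + 1, 88^53 ≡ 75 · 90 · 102 · 88; multiplying out mod 107: 75·90 = 6750 ≡ 9, then 9·102 = 918 ≡ 62, then 62·88 = 5456 ≡ 106. Thus 88^53 ≡ 106 ≡ −1 (mod 107).
By Euler's criterion 88 is a quadratic non-residue mod 107: no t satisfies t² ≡ 88 (mod 107).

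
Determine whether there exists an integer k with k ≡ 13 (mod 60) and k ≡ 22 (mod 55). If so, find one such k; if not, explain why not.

No, no such integer exists.

Reduce both congruences modulo 5, which divides 60 and 55: they say k ≡ 13 (mod 5) and k ≡ 22 (mod 5).
However 13 ≡ 3 and 22 ≡ 2 (mod 5), and 3 ≠ 2.
So no integer satisfies both congruences.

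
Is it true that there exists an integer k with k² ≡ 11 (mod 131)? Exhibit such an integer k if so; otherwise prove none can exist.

k = 81

Take k = 81. Then 81² = 6561 = 50·131 + 11, so 81² ≡ 11 (mod 131).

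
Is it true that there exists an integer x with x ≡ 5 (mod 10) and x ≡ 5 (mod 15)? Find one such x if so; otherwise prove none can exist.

The moduli are not coprime: gcd(10, 15) = 5. Compatibility requires 5 ∣ (5 − 5) = 0, which holds, so solutions exist.
In fact x = 5 itself already satisfies 5 mod 15 = 5.
Check: 5 mod 10 = 5, 5 mod 15 = 5. ✓

x = 5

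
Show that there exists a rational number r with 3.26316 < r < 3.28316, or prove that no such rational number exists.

Look for a denominator N such that an integer falls strictly between N·3.26316 and N·3.28316. N = 11 works: 11·3.26316 = 35.89476 < 36 < 36.11476 = 11·3.28316.
So r = 36/11 works: it is a ratio of integers, and dividing 11·3.26316 < 36 < 11·3.28316 through by 11 gives 3.26316 < 36/11 < 3.28316.

r = 36/11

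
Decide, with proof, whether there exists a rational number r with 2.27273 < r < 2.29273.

Scale by 7: the interval becomes (15.90911, 16.04911), which contains the integer 16.
So r = 16/7 works: it is a ratio of integers, and dividing 7·2.27273 < 16 < 7·2.29273 through by 7 gives 2.27273 < 16/7 < 2.29273.

r = 16/7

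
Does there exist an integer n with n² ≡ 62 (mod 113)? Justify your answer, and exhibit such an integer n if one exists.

n = 47

Take n = 47. Then 47² = 2209 = 19·113 + 62, so 47² ≡ 62 (mod 113).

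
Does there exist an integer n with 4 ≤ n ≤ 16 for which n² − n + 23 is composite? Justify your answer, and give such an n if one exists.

n = 11

At n = 11: 11² − 11 + 23 = 133 = 7·19, which is composite.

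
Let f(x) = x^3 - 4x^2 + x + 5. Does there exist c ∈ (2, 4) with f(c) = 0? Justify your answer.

Such a root exists.

f(2) = -1 and f(4) = 9, which have opposite signs.
f is continuous everywhere (it is a polynomial), in particular on [2, 4].
The Intermediate Value Theorem then guarantees some c ∈ (2, 4) with f(c) = 0.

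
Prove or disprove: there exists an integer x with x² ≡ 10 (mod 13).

Take x = 6. Then 6² = 36 = 2·13 + 10, so 6² ≡ 10 (mod 13).

x = 6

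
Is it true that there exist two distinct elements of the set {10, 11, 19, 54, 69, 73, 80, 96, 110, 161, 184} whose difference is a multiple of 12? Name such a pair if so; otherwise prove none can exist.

Two integers differ by a multiple of 12 exactly when they have the same residue mod 12. The residues are 10↦10, 11↦11, 19↦7, 54↦6, 69↦9, 73↦1, 80↦8, 96↦0, 110↦2, 161↦5, 184↦4.
All 11 residues are distinct, so no two elements differ by a multiple of 12.

There is no such pair.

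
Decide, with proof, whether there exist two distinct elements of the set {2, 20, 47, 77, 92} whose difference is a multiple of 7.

Residues mod 7: 2↦2, 20↦6, 47↦5, 77↦0, 92↦1.
No residue repeats among the 5 elements, so no pair has difference ≡ 0 (mod 7).

There is no such pair.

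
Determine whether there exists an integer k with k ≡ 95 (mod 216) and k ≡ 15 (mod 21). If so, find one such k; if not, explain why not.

No such integer exists.

Reduce both congruences modulo 3, which divides 216 and 21: they say k ≡ 95 (mod 3) and k ≡ 15 (mod 3).
However 95 ≡ 2 and 15 ≡ 0 (mod 3), and 2 ≠ 0.
Therefore no such k exists.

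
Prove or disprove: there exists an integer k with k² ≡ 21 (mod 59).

k = 27

Take k = 27. Then 27² = 729 = 12·59 + 21, so 27² ≡ 21 (mod 59).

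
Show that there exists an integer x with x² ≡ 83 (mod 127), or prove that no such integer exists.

No such integer exists.

Apply Euler's criterion with the prime 127: 83 is a quadratic residue iff 83^63 ≡ 1 (mod 127), and a non-residue iff it is ≡ −1.
Squaring successively (mod 127): 83^2 = 6889 ≡ 31; 83^4 ≡ 31² = 961 ≡ 72; 83^8 ≡ 72² = 5184 ≡ 104; 83^16 ≡ 104² = 10816 ≡ 21; 83^32 ≡ 21² = 441 ≡ 60.
Since 63 = 32 + 16 + 8 + 4 + 2 + 1, 83^63 ≡ 60 · 21 · 104 · 72 · 31 · 83; multiplying out mod 127: 60·21 = 1260 ≡ 117, then 117·104 = 12168 ≡ 103, then 103·72 = 7416 ≡ 50, then 50·31 = 1550 ≡ 26, then 26·83 = 2158 ≡ 126. Thus 83^63 ≡ 126 ≡ −1 (mod 127).
The value −1 means 83 is a non-residue modulo 127, so x² ≡ 83 (mod 127) is impossible.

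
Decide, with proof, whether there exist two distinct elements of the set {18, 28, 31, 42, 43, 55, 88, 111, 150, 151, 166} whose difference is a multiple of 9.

Yes: 28 and 55.

Both 28 and 55 leave remainder 1 on division by 9; their difference 27 = 3·9 is a multiple of 9.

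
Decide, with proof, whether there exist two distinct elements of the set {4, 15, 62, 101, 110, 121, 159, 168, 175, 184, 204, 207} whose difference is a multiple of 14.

No such pair exists.

Reduce each element modulo 14: 4↦4, 15↦1, 62↦6, 101↦3, 110↦12, 121↦9, 159↦5, 168↦0, 175↦7, 184↦2, 204↦8, 207↦11.
No residue repeats among the 12 elements, so no pair has difference ≡ 0 (mod 14).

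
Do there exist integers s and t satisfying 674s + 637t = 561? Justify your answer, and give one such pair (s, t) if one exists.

674 and 637 are coprime, so 674s + 637t ranges over all of ℤ.
Euclidean algorithm: 674 = 1·637 + 37, 637 = 17·37 + 8, 37 = 4·8 + 5, 8 = 1·5 + 3, 5 = 1·3 + 2, 3 = 1·2 + 1, 2 = 2·1 + 0.
Unwinding: 1 = 3 − 1·2 = 3 − (5 − 1·3) = −5 + 2·3 = −5 + 2·(8 − 1·5) = 2·8 − 3·5 = 2·8 − 3·(37 − 4·8) = −3·37 + 14·8 = −3·37 + 14·(637 − 17·37) = 14·637 − 241·37 = 14·637 − 241·(674 − 1·637) = −241·674 + 255·637, i.e. 674·(-241) + 637·255 = 1.
Scaling by 561 gives the particular solution (s, t) = (-135201, 143055).
The general solution is s = -135201 + 637k, t = 143055 − 674k; taking k = 213 gives the smaller pair s = 480, t = -507.
Check: 674·480 + 637·(-507) = 323520 − 322959 = 561. ✓

s = 480, t = -507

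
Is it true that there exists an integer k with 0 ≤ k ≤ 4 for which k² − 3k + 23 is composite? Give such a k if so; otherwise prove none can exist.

k = 4

At k = 4: 4² − 3·4 + 23 = 27 = 3·9, which is composite.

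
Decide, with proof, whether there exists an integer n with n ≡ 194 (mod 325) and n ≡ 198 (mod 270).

Both moduli are multiples of 5 = gcd(325, 270), so any solution would satisfy n ≡ 194 and n ≡ 198 modulo 5 simultaneously.
But 194 mod 5 = 4 while 198 mod 5 = 3, a contradiction.
So no integer satisfies both congruences.

No, no such integer exists.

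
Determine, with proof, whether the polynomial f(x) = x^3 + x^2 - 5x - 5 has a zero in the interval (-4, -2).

f(-4) = -33 and f(-2) = 1, which have opposite signs.
f is continuous everywhere (it is a polynomial), in particular on [-4, -2].
By the Intermediate Value Theorem, f takes the value 0 somewhere in the open interval.

Yes, f has a root in the interval.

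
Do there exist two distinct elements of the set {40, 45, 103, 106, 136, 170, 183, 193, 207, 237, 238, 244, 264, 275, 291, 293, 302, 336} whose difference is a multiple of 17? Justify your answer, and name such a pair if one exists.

Reduce each element mod 17: 40↦6, 45↦11, 103↦1, 106↦4, 136↦0, 170↦0, 183↦13, 193↦6, 207↦3, 237↦16, 238↦0, 244↦6, 264↦9, 275↦3, 291↦2, 293↦4, 302↦13, 336↦13. The residue 6 repeats (at 40 and 193), and 193 − 40 = 153 = 9·17.

The pair (40, 193) works.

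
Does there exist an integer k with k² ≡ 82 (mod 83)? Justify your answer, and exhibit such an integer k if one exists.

Apply Euler's criterion with the prime 83: 82 is a quadratic residue iff 82^41 ≡ 1 (mod 83), and a non-residue iff it is ≡ −1.
Squaring successively (mod 83): 82^2 = 6724 ≡ 1; 82^4 ≡ 1² = 1 ≡ 1; 82^8 ≡ 1² = 1 ≡ 1; 82^16 ≡ 1² = 1 ≡ 1; 82^32 ≡ 1² = 1 ≡ 1.
Since 41 = 32 + 8 + 1, 82^41 ≡ 1 · 1 · 82; multiplying out mod 83: 1·1 = 1 ≡ 1, then 1·82 = 82 ≡ 82. Thus 82^41 ≡ 82 ≡ −1 (mod 83).
The value −1 means 82 is a non-residue modulo 83, so k² ≡ 82 (mod 83) is impossible.

There is no such integer.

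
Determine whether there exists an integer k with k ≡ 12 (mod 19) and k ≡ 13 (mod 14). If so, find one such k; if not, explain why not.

The moduli 19 and 14 are coprime, so by the Chinese Remainder Theorem a unique solution modulo 266 exists.
Write k = 12 + 19t and require 12 + 19t ≡ 13 (mod 14), i.e. 19t ≡ 1 (mod 14).
19 ≡ 5 (mod 14), so this reads 5t ≡ 1 (mod 14). Since 5·3 = 15 = 1·14 + 1, the inverse of 5 mod 14 is 3.
Therefore t ≡ 3·1 = 3 (mod 14).
Taking t = 3 gives k = 12 + 19·3 = 69.
Verify: 69 = 3·19 + 12 and 69 = 4·14 + 13. ✓

k = 69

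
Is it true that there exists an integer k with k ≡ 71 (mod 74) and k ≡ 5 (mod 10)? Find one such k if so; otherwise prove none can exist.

k = 145

gcd(74, 10) = 2. A simultaneous solution exists iff 71 ≡ 5 (mod 2); here 71 mod 2 = 1 = 5 mod 2, so it does.
List candidates k ≡ 71 (mod 74): 71, 145. Modulo 10 these are 1, 5; 145 gives 5 as required.
Check: 145 mod 74 = 71, 145 mod 10 = 5. ✓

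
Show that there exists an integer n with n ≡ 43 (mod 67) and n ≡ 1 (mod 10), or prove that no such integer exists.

Since 67 and 10 share no common factor, CRT says the pair of congruences has a solution (unique mod 670).
Write n = 43 + 67t and require 43 + 67t ≡ 1 (mod 10), i.e. 67t ≡ 8 (mod 10).
67 ≡ 7 (mod 10), so this reads 7t ≡ 8 (mod 10). Note 7·3 = 21 ≡ 1 (mod 10) (as 21 − 1 = 2·10), so 7⁻¹ ≡ 3.
Therefore t ≡ 3·8 = 24 ≡ 4 (mod 10).
Taking t = 4 gives n = 43 + 67·4 = 311.
Verify: 311 = 4·67 + 43 and 311 = 31·10 + 1. ✓

n = 311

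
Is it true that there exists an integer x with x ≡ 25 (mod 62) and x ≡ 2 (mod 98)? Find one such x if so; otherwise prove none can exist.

No such integer exists.

Reduce both congruences modulo 2, which divides 62 and 98: they say x ≡ 25 (mod 2) and x ≡ 2 (mod 2).
But 25 mod 2 = 1 while 2 mod 2 = 0, a contradiction.
So no integer satisfies both congruences.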